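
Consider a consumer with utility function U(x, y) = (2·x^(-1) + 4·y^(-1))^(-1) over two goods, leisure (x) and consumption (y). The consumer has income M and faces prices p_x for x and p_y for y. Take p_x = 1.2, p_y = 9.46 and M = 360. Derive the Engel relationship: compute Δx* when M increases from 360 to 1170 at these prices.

From the CES first-order condition, (1/2)·(y/x)^(2) = p_x/p_y.
Solve for the ratio: y/x = [2·p_x/p_y]^(0.5).
Substitute y = (y/x)·x into the budget: x* = M/(p_x + p_y·(y/x)).
Numerically y/x = 0.503686, so x* = 360/(1.2 + 9.46·0.503686) = 60.3534.
At M' = 1170: x* = 196.1484. Change: 196.1484 − 60.3534 = 135.795.

Δx* = 135.795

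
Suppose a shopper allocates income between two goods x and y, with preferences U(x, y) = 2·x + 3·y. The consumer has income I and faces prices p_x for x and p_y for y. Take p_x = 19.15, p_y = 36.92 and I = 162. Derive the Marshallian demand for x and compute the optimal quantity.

Perfect substitutes: compare marginal utility per dollar. 2/p_x vs 3/p_y → 0.1044 vs 0.0813.
x gives more utility per dollar, so spend all income on x: x* = I/p_x, y* = 0.
Numerically: x* = 8.4595, y* = 0.

x* = 8.4595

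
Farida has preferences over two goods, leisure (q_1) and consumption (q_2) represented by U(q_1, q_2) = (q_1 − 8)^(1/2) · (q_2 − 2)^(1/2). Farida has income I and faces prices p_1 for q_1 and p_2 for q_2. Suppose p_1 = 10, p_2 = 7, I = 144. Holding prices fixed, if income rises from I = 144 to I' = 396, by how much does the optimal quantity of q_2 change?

Δq_2* = 18

MRS = (q_2−2)/(q_1−8). Tangency with p_1/p_2 gives q_2−2 = (p_1/p_2)·(q_1−8).
After buying the subsistence bundle (8, 2), a share 0.5 of the remaining income goes to q_1: q_1* = 8 + 0.5·(I − 8p_1 − 2p_2)/p_1.
Discretionary income = 144 − 8·10 − 2·7 = 50; q_2* = 2 + 0.5·50/7 = 5.5714.
At I' = 396: q_2* = 23.5714. Change: 23.5714 − 5.5714 = 18.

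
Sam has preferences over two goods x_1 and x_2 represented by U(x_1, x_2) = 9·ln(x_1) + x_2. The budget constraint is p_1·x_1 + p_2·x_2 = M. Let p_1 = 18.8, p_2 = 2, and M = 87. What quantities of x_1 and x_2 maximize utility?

x_1* = 0.9574, x_2* = 34.5

So x_1*(p_1,p_2) = 9·p_2/p_1, independent of income; and x_2* = (M − 9·p_2)/p_2.
At the given prices: x_1* = 9·2/18.8 = 0.9574, and x_2* = 34.5.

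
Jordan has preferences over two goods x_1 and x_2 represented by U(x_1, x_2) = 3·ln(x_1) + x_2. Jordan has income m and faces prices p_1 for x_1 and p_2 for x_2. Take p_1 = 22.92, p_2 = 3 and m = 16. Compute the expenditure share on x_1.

share on x_1 = 0.5625

At the given prices: x_1* = 3·3/22.92 = 0.3927, and x_2* = 2.3333.
Expenditure on x_1: 22.92·0.3927 = 9; share = 0.5625.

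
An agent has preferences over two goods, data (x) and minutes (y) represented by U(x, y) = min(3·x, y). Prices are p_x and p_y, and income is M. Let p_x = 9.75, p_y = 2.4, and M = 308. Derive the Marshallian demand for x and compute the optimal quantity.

x* = 18.1711

Leontief preferences: the optimum is at the kink where x/1 = y/3, i.e. y = 3·x.
Budget: p_x·x + p_y·3·x = M, so (p_x + 3·p_y)·x = M.
Demand: x*(p_x,p_y,M) = M/(p_x + 3·p_y), y* = 3·M/(p_x + 3·p_y).
Here 9.75 + 3·2.4 = 16.95, giving x* = 18.1711.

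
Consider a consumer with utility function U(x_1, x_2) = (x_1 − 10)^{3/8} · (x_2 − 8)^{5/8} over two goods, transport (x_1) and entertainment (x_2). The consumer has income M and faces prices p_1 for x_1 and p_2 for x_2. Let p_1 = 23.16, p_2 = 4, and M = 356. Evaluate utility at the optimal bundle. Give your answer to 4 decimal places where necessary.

Let x_1' = x_1−10, x_2' = x_2−8. MRS = (3/5)·x_2'/x_1' = p_1/p_2.
Substituting into the budget: x_1* = 10 + 0.375·(M − 10·p_1 − 8·p_2)/p_1, and x_2* = 8 + 0.625·(…)/p_2.
Discretionary income = 356 − 10·23.16 − 8·4 = 92.4; x_1* = 10 + 0.375·92.4/23.16 = 11.4961; x_2* = 8 + 0.625·92.4/4 = 22.4375.
Utility at the optimum: U(11.4961, 22.4375) = 6.1701.

V = 6.1701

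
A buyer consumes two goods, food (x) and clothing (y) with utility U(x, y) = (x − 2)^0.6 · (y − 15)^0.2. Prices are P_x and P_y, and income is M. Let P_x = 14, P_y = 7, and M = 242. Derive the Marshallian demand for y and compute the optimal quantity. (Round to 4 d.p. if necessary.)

y* = 18.8929

Let x' = x−2, y' = y−15. MRS = 3·y'/x' = P_x/P_y.
Substituting into the budget: x* = 2 + 0.75·(M − 2·P_x − 15·P_y)/P_x, and y* = 15 + 0.25·(…)/P_y.
Discretionary income = 242 − 2·14 − 15·7 = 109; y* = 15 + 0.25·109/7 = 18.8929.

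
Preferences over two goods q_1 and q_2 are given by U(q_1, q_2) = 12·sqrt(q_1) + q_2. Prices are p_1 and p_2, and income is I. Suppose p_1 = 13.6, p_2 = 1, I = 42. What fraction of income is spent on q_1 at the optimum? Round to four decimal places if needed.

share on q_1 = 0.063

Set MRS = p_1/p_2: 6·q_1^(−1/2) = p_1/p_2.
Solve: √q_1 = 6·p_2/p_1, so q_1*(p_1,p_2) = (6·p_2/p_1)², and q_2* = (I − p_1·q_1*)/p_2.
Plugging in: q_1* = (6·1/13.6)² = 0.1946, q_2* = 39.3529.
Expenditure on q_1: 13.6·0.1946 = 2.6471; share = 0.063.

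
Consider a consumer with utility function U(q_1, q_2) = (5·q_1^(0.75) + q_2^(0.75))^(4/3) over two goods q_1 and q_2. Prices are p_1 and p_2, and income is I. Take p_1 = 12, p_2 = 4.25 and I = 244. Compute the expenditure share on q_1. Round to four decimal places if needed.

With the ratio pinned down, the budget gives q_1* = I/(p_1 + p_2·(q_2/q_1)) and q_2* = (q_2/q_1)·q_1*.
Numerically q_2/q_1 = 0.101693, so q_1* = 244/(12 + 4.25·0.101693) = 19.6265 and q_2* = 0.101693·19.6265 = 1.9959.
Expenditure on q_1: 12·19.6265 = 235.5176; share = 0.9652.

share on q_1 = 0.9652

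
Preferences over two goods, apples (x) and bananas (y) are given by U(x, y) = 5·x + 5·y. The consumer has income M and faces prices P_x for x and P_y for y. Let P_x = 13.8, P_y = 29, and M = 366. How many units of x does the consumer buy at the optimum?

x* = 26.5217

Linear utility — the consumer picks whichever good has higher MU/price: 5/13.8 = 0.3623 vs 5/29 = 0.1724.
x gives more utility per dollar, so spend all income on x: x* = M/P_x, y* = 0.
Numerically: x* = 26.5217, y* = 0.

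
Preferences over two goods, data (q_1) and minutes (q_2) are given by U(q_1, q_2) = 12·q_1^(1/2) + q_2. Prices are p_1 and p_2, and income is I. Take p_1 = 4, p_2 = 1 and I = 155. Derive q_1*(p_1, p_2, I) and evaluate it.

Solve: √q_1 = 6·p_2/p_1, so q_1*(p_1,p_2) = (6·p_2/p_1)², and q_2* = (I − p_1·q_1*)/p_2.
Plugging in: q_1* = (6·1/4)² = 2.25.

q_1* = 2.25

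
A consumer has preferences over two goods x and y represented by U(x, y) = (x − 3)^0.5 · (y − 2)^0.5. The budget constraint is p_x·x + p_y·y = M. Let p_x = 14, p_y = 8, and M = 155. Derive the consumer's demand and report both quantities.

x* = 6.4643, y* = 8.0625

Let x' = x−3, y' = y−2. MRS = y'/x' = p_x/p_y.
After buying the subsistence bundle (3, 2), a share 0.5 of the remaining income goes to x: x* = 3 + 0.5·(M − 3p_x − 2p_y)/p_x.
Discretionary income = 155 − 3·14 − 2·8 = 97; x* = 3 + 0.5·97/14 = 6.4643; y* = 2 + 0.5·97/8 = 8.0625.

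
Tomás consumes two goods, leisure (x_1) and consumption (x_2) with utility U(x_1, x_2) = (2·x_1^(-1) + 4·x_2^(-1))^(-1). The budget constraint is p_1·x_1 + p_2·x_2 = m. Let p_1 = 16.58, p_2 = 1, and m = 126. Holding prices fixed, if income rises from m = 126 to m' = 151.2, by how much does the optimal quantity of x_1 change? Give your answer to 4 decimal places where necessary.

Δx_1* = 1.1281

MU_x_1 ∝ 2·x_1^(-2), MU_x_2 ∝ 4·x_2^(-2), so MRS = (1/2)·(x_2/x_1)^(2) = p_1/p_2.
Solve for the ratio: x_2/x_1 = [2·p_1/p_2]^(0.5).
With the ratio pinned down, the budget gives x_1* = m/(p_1 + p_2·(x_2/x_1)) and x_2* = (x_2/x_1)·x_1*.
Numerically x_2/x_1 = 5.758472, so x_1* = 126/(16.58 + 1·5.758472) = 5.6405.
At m' = 151.2: x_1* = 6.7686. Change: 6.7686 − 5.6405 = 1.1281.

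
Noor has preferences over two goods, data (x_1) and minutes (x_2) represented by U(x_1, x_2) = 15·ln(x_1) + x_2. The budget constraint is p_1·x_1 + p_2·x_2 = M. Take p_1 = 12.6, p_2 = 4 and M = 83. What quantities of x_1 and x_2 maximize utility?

Set MRS = p_1/p_2: (15/x_1)/1 = p_1/p_2.
So x_1*(p_1,p_2) = 15·p_2/p_1, independent of income; and x_2* = (M − 15·p_2)/p_2.
At the given prices: x_1* = 15·4/12.6 = 4.7619, and x_2* = 5.75.

x_1* = 4.7619, x_2* = 5.75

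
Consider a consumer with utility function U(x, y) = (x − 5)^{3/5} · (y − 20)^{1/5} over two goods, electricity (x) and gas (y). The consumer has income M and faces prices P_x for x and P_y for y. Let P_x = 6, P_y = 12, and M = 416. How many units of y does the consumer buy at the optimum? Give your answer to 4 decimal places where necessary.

y* = 23.0417

Let x' = x−5, y' = y−20. MRS = 3·y'/x' = P_x/P_y.
Substituting into the budget: x* = 5 + 0.75·(M − 5·P_x − 20·P_y)/P_x, and y* = 20 + 0.25·(…)/P_y.
Discretionary income = 416 − 5·6 − 20·12 = 146; y* = 20 + 0.25·146/12 = 23.0417.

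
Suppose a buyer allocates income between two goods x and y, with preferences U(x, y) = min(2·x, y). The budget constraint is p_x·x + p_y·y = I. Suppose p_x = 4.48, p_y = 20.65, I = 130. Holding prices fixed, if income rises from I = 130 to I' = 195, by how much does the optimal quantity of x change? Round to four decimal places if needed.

Δx* = 1.4198

With perfect complements, no substitution: consume in ratio x:y = 1:2.
Budget: p_x·x + p_y·2·x = I, so (p_x + 2·p_y)·x = I.
Demand: x*(p_x,p_y,I) = I/(p_x + 2·p_y), y* = 2·I/(p_x + 2·p_y).
Here 4.48 + 2·20.65 = 45.78, giving x* = 2.8397.
At I' = 195: x* = 4.2595. Change: 4.2595 − 2.8397 = 1.4198.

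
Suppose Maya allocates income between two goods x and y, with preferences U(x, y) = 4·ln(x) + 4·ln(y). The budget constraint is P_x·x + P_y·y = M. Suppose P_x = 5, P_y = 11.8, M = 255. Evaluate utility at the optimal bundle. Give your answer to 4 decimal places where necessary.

V = 22.4748

MU_x/MU_y = (4·y)/(4·x); tangency sets this equal to P_x/P_y.
Rearranging, P_y·y = P_x·x. Substituting into the budget gives P_x·x·(1 + 1) = M.
Demand: x*(P_x,P_y,M) = 0.5·M/P_x and y* = 0.5·M/P_y.
At P_x=5, P_y=11.8, M=255: x* = 0.5·255/5 = 25.5, y* = 10.8051.
Utility at the optimum: U(25.5, 10.8051) = 22.4748.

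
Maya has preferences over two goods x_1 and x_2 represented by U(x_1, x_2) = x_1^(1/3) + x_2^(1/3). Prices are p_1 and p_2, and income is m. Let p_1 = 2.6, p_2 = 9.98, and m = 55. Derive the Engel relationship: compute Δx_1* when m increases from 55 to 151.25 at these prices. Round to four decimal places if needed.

With the ratio pinned down, the budget gives x_1* = m/(p_1 + p_2·(x_2/x_1)) and x_2* = (x_2/x_1)·x_1*.
Numerically x_2/x_1 = 0.132973, so x_1* = 55/(2.6 + 9.98·0.132973) = 14.0053.
At m' = 151.25: x_1* = 38.5147. Change: 38.5147 − 14.0053 = 24.5093.

Δx_1* = 24.5093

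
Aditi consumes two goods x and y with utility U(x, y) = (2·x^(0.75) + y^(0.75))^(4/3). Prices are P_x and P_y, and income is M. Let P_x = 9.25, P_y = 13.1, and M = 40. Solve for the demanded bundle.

MU_x ∝ 2·x^(-0.25), MU_y ∝ y^(-0.25), so MRS = 2·(y/x)^(0.25) = P_x/P_y.
Solve for the ratio: y/x = [(1/2)·P_x/P_y]^(4).
With the ratio pinned down, the budget gives x* = M/(P_x + P_y·(y/x)) and y* = (y/x)·x*.
Numerically y/x = 0.015537, so x* = 40/(9.25 + 13.1·0.015537) = 4.2312 and y* = 0.015537·4.2312 = 0.0657.

x* = 4.2312, y* = 0.0657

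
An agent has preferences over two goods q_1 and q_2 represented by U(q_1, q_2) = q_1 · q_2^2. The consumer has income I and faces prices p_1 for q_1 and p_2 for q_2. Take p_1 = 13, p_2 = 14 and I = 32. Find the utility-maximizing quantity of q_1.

MU_q_1/MU_q_2 = (q_2)/(2·q_1); tangency sets this equal to p_1/p_2.
Rearranging, p_2·q_2 = 2·p_1·q_1. Substituting into the budget gives p_1·q_1·(1 + 2) = I.
Demand: q_1*(p_1,p_2,I) = 1/3·I/p_1 and q_2* = 2/3·I/p_2.
At p_1=13, p_2=14, I=32: q_1* = 1/3·32/13 = 0.8205.

q_1* = 0.8205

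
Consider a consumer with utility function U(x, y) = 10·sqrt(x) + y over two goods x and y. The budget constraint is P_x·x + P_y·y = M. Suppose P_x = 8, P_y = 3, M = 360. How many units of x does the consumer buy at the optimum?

x* = 3.5156

Set MRS = P_x/P_y: 5·x^(−1/2) = P_x/P_y.
Solve: √x = 5·P_y/P_x, so x*(P_x,P_y) = (5·P_y/P_x)², and y* = (M − P_x·x*)/P_y.
Plugging in: x* = (5·3/8)² = 3.5156.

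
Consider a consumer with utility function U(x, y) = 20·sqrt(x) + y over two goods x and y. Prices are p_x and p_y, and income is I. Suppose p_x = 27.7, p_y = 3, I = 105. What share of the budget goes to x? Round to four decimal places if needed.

MU_x = 10/√x, MU_y = 1. Tangency: 10/√x = p_x/p_y.
Solve: √x = 10·p_y/p_x, so x*(p_x,p_y) = (10·p_y/p_x)², and y* = (I − p_x·x*)/p_y.
Plugging in: x* = (10·3/27.7)² = 1.173, y* = 24.1697.
Expenditure on x: 27.7·1.173 = 32.491; share = 0.3094.

share on x = 0.3094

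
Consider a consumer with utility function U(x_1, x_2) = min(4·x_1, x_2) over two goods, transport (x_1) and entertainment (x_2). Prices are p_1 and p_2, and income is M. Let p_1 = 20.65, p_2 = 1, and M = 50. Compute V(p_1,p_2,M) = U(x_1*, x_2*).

Here 20.65 + 4·1 = 24.65, giving x_1* = 2.0284 and x_2* = 8.1136.
Utility at the optimum: U(2.0284, 8.1136) = 8.1136.

V = 8.1136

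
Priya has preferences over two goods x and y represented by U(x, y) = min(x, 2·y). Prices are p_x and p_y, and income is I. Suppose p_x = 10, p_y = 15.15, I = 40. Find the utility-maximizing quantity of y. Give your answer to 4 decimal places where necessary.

Leontief preferences: the optimum is at the kink where x/2 = y/1, i.e. y = (1/2)·x.
Budget: p_x·x + p_y·(1/2)·x = I, so (2·p_x + p_y)·x = 2·I.
Demand: x*(p_x,p_y,I) = 2·I/(2·p_x + p_y), y* = I/(2·p_x + p_y).
Here 2·10 + 15.15 = 35.15, giving y* = 1.138.

y* = 1.138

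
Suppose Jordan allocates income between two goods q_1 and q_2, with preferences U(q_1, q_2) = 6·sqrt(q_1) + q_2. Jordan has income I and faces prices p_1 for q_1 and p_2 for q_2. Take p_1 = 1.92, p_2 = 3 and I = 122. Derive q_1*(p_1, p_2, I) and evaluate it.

Set MRS = p_1/p_2: 3·q_1^(−1/2) = p_1/p_2.
Solve: √q_1 = 3·p_2/p_1, so q_1*(p_1,p_2) = (3·p_2/p_1)², and q_2* = (I − p_1·q_1*)/p_2.
Plugging in: q_1* = (3·3/1.92)² = 21.9727.

q_1* = 21.9727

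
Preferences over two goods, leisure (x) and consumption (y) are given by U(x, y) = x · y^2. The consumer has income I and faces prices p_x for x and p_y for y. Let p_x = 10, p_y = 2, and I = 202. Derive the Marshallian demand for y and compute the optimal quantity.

y* = 67.3333

The MRS is (1/2)·y/x. Set MRS = p_x/p_y.
Rearranging, p_y·y = 2·p_x·x. Substituting into the budget gives p_x·x·(1 + 2) = I.
Demand: x*(p_x,p_y,I) = 1/3·I/p_x and y* = 2/3·I/p_y.
At p_x=10, p_y=2, I=202: y* = 2/3·202/2 = 67.3333.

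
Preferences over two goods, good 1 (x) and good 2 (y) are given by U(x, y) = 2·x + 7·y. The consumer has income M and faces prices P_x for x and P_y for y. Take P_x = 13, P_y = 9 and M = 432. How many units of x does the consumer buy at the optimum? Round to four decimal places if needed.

Perfect substitutes: compare marginal utility per dollar. 2/P_x vs 7/P_y → 0.1538 vs 0.7778.
y gives more utility per dollar, so spend all income on y: y* = M/P_y, x* = 0.
Numerically: x* = 0, y* = 48.

x* = 0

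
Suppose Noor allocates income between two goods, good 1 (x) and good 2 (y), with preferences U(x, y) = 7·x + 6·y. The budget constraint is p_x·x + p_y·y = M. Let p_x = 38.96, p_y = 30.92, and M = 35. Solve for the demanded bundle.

y gives more utility per dollar, so spend all income on y: y* = M/p_y, x* = 0.
Numerically: x* = 0, y* = 1.132.

x* = 0, y* = 1.132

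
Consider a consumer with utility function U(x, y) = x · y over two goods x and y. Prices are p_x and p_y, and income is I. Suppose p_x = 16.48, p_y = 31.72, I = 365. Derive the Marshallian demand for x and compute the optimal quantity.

x* = 11.074

Demand: x*(p_x,p_y,I) = 0.5·I/p_x and y* = 0.5·I/p_y.
At p_x=16.48, p_y=31.72, I=365: x* = 0.5·365/16.48 = 11.074.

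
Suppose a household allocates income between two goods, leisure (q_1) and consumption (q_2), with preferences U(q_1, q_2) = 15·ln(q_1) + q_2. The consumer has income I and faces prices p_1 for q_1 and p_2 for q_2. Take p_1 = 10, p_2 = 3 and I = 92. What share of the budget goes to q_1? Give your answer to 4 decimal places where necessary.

So q_1*(p_1,p_2) = 15·p_2/p_1, independent of income; and q_2* = (I − 15·p_2)/p_2.
At the given prices: q_1* = 15·3/10 = 4.5, and q_2* = 15.6667.
Expenditure on q_1: 10·4.5 = 45; share = 0.4891.

share on q_1 = 0.4891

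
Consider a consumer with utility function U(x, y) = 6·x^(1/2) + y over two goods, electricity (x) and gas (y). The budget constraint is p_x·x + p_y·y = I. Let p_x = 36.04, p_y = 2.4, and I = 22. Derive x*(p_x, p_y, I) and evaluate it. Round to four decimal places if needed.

x* = 0.0399

MU_x = 3/√x, MU_y = 1. Tangency: 3/√x = p_x/p_y.
Solve: √x = 3·p_y/p_x, so x*(p_x,p_y) = (3·p_y/p_x)², and y* = (I − p_x·x*)/p_y.
Plugging in: x* = (3·2.4/36.04)² = 0.0399.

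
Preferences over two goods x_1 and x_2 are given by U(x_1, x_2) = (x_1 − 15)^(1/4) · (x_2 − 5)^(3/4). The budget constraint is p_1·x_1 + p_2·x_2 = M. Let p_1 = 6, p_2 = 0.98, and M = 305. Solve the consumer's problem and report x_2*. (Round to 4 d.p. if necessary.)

Let x_1' = x_1−15, x_2' = x_2−5. MRS = (1/3)·x_2'/x_1' = p_1/p_2.
After buying the subsistence bundle (15, 5), a share 0.25 of the remaining income goes to x_1: x_1* = 15 + 0.25·(M − 15p_1 − 5p_2)/p_1.
Discretionary income = 305 − 15·6 − 5·0.98 = 210.1; x_2* = 5 + 0.75·210.1/0.98 = 165.7908.

x_2* = 165.7908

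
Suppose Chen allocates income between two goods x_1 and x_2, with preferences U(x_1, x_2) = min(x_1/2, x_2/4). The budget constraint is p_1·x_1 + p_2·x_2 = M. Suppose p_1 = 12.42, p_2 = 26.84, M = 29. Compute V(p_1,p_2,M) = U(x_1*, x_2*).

Leontief preferences: the optimum is at the kink where x_1/2 = x_2/4, i.e. x_2 = 2·x_1.
Budget: p_1·x_1 + p_2·2·x_1 = M, so (2·p_1 + 4·p_2)·x_1 = 2·M.
Demand: x_1*(p_1,p_2,M) = 2·M/(2·p_1 + 4·p_2), x_2* = 4·M/(2·p_1 + 4·p_2).
Here 2·12.42 + 4·26.84 = 132.2, giving x_1* = 0.4387 and x_2* = 0.8775.
Utility at the optimum: U(0.4387, 0.8775) = 0.2194.

V = 0.2194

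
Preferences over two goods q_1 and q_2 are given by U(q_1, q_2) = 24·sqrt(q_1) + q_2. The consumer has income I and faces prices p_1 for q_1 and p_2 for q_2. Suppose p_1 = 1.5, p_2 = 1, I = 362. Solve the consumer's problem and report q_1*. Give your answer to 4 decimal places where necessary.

MU_q_1 = 12/√q_1, MU_q_2 = 1. Tangency: 12/√q_1 = p_1/p_2.
Thus q_1* = (12·p_2/p_1)² — independent of I — with the rest of income spent on q_2.
Plugging in: q_1* = (12·1/1.5)² = 64.

q_1* = 64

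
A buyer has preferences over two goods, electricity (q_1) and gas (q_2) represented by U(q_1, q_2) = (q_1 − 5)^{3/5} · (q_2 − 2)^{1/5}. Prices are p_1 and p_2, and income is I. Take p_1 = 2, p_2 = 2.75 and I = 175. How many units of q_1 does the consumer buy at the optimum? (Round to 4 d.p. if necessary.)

q_1* = 64.8125

Let q_1' = q_1−5, q_2' = q_2−2. MRS = 3·q_2'/q_1' = p_1/p_2.
Substituting into the budget: q_1* = 5 + 0.75·(I − 5·p_1 − 2·p_2)/p_1, and q_2* = 2 + 0.25·(…)/p_2.
Discretionary income = 175 − 5·2 − 2·2.75 = 159.5; q_1* = 5 + 0.75·159.5/2 = 64.8125.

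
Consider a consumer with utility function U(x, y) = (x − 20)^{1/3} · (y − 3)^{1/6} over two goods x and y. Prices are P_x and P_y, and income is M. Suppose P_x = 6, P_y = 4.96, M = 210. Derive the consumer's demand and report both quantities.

Let x' = x−20, y' = y−3. MRS = 2·y'/x' = P_x/P_y.
After buying the subsistence bundle (20, 3), a share 2/3 of the remaining income goes to x: x* = 20 + 2/3·(M − 20P_x − 3P_y)/P_x.
Discretionary income = 210 − 20·6 − 3·4.96 = 75.12; x* = 20 + 2/3·75.12/6 = 28.3467; y* = 3 + 1/3·75.12/4.96 = 8.0484.

x* = 28.3467, y* = 8.0484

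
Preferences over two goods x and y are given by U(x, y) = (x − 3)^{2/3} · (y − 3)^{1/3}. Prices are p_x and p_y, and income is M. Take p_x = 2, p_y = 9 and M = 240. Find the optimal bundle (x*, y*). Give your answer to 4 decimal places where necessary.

x* = 72, y* = 10.6667

MRS = 2·(y−3)/(x−3). Tangency with p_x/p_y gives y−3 = (1/2)·(p_x/p_y)·(x−3).
After buying the subsistence bundle (3, 3), a share 2/3 of the remaining income goes to x: x* = 3 + 2/3·(M − 3p_x − 3p_y)/p_x.
Discretionary income = 240 − 3·2 − 3·9 = 207; x* = 3 + 2/3·207/2 = 72; y* = 3 + 1/3·207/9 = 10.6667.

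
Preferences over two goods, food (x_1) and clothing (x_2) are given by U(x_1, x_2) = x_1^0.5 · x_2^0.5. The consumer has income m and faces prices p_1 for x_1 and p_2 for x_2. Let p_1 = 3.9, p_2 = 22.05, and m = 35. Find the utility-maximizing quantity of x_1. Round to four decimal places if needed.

The MRS is x_2/x_1. Set MRS = p_1/p_2.
Rearranging, p_2·x_2 = p_1·x_1. Substituting into the budget gives p_1·x_1·(1 + 1) = m.
Demand: x_1*(p_1,p_2,m) = 0.5·m/p_1 and x_2* = 0.5·m/p_2.
At p_1=3.9, p_2=22.05, m=35: x_1* = 0.5·35/3.9 = 4.4872.

x_1* = 4.4872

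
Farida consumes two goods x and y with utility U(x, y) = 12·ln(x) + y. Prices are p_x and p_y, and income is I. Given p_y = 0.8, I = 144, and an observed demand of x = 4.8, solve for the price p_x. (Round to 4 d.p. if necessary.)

Set MRS = p_x/p_y: (12/x)/1 = p_x/p_y.
So x*(p_x,p_y) = 12·p_y/p_x, independent of income; and y* = (I − 12·p_y)/p_y.
Set x* = 4.8 in the demand function and solve for p_x: p_x = 2.

p_x = 2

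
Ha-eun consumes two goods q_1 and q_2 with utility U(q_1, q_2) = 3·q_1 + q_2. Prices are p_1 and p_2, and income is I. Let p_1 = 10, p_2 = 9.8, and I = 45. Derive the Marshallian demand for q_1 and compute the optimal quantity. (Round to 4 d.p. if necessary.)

Numerically: q_1* = 4.5, q_2* = 0.

q_1* = 4.5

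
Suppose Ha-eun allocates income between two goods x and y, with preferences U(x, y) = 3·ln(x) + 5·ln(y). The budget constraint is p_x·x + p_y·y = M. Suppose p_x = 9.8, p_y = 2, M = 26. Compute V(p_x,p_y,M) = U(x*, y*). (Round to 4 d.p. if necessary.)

Demand: x*(p_x,p_y,M) = 0.375·M/p_x and y* = 0.625·M/p_y.
At p_x=9.8, p_y=2, M=26: x* = 0.375·26/9.8 = 0.9949, y* = 8.125.
Utility at the optimum: U(0.9949, 8.125) = 10.4594.

V = 10.4594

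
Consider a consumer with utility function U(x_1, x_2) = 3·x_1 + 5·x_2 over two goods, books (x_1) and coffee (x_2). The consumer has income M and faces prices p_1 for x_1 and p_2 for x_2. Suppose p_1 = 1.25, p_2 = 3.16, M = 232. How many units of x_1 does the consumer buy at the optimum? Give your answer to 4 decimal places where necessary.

x_1* = 185.6

Perfect substitutes: compare marginal utility per dollar. 3/p_1 vs 5/p_2 → 2.4 vs 1.5823.
x_1 gives more utility per dollar, so spend all income on x_1: x_1* = M/p_1, x_2* = 0.
Numerically: x_1* = 185.6, x_2* = 0.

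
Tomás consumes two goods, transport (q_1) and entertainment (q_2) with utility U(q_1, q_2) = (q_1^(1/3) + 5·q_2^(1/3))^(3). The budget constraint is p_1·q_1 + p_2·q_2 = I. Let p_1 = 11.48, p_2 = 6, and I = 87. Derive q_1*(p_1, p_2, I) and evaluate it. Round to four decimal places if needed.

From the CES first-order condition, (1/5)·(q_2/q_1)^(2/3) = p_1/p_2.
Hence q_2/q_1 = (5·p_1/p_2)^(1/(2/3)), i.e. raised to the 1.5 power.
Substitute q_2 = (q_2/q_1)·q_1 into the budget: q_1* = I/(p_1 + p_2·(q_2/q_1)).
Numerically q_2/q_1 = 29.589727, so q_1* = 87/(11.48 + 6·29.589727) = 0.4603.

q_1* = 0.4603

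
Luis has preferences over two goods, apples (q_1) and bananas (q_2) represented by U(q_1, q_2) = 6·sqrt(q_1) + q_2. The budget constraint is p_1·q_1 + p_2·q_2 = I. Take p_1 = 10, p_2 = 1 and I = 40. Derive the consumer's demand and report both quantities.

MU_q_1 = 3/√q_1, MU_q_2 = 1. Tangency: 3/√q_1 = p_1/p_2.
Solve: √q_1 = 3·p_2/p_1, so q_1*(p_1,p_2) = (3·p_2/p_1)², and q_2* = (I − p_1·q_1*)/p_2.
Plugging in: q_1* = (3·1/10)² = 0.09, q_2* = 39.1.

q_1* = 0.09, q_2* = 39.1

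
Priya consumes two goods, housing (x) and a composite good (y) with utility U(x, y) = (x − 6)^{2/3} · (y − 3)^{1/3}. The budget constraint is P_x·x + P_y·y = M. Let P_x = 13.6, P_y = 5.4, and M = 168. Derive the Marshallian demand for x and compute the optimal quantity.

x* = 9.4412

After buying the subsistence bundle (6, 3), a share 2/3 of the remaining income goes to x: x* = 6 + 2/3·(M − 6P_x − 3P_y)/P_x.
Discretionary income = 168 − 6·13.6 − 3·5.4 = 70.2; x* = 6 + 2/3·70.2/13.6 = 9.4412.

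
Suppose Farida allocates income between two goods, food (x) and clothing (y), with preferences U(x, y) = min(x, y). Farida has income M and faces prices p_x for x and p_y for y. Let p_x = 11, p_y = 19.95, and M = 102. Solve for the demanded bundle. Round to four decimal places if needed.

x* = 3.2956, y* = 3.2956

With perfect complements, no substitution: consume in ratio x:y = 1:1.
Budget: p_x·x + p_y·x = M, so (p_x + p_y)·x = M.
Demand: x*(p_x,p_y,M) = M/(p_x + p_y), y* = M/(p_x + p_y).
Here 11 + 19.95 = 30.95, giving x* = 3.2956 and y* = 3.2956.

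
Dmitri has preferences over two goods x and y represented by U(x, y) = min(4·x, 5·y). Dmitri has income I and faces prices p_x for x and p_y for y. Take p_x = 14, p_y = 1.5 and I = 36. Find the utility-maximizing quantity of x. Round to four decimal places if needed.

x* = 2.3684

Leontief preferences: the optimum is at the kink where x/5 = y/4, i.e. y = (4/5)·x.
Budget: p_x·x + p_y·(4/5)·x = I, so (5·p_x + 4·p_y)·x = 5·I.
Demand: x*(p_x,p_y,I) = 5·I/(5·p_x + 4·p_y), y* = 4·I/(5·p_x + 4·p_y).
Here 5·14 + 4·1.5 = 76, giving x* = 2.3684.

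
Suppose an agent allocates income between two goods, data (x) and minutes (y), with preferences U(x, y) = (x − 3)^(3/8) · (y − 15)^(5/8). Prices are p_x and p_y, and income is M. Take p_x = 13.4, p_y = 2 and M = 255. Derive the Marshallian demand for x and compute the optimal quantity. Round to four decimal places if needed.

x* = 8.1716

This is Cobb-Douglas in (x−3, y−15): tangency gives 0.375·p_y·(y−15) = 0.625·p_x·(x−3).
Substituting into the budget: x* = 3 + 0.375·(M − 3·p_x − 15·p_y)/p_x, and y* = 15 + 0.625·(…)/p_y.
Discretionary income = 255 − 3·13.4 − 15·2 = 184.8; x* = 3 + 0.375·184.8/13.4 = 8.1716.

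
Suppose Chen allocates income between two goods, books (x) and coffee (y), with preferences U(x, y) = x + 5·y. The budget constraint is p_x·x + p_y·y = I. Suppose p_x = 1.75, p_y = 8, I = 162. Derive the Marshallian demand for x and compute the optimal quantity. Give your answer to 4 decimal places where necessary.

Perfect substitutes: compare marginal utility per dollar. 1/p_x vs 5/p_y → 0.5714 vs 0.625.
y gives more utility per dollar, so spend all income on y: y* = I/p_y, x* = 0.
Numerically: x* = 0, y* = 20.25.

x* = 0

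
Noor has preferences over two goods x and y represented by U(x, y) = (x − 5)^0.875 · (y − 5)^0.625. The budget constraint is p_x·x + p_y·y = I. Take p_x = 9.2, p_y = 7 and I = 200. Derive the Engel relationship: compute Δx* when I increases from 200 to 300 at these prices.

MRS = (7/5)·(y−5)/(x−5). Tangency with p_x/p_y gives y−5 = (5/7)·(p_x/p_y)·(x−5).
After buying the subsistence bundle (5, 5), a share 7/12 of the remaining income goes to x: x* = 5 + 7/12·(I − 5p_x − 5p_y)/p_x.
Discretionary income = 200 − 5·9.2 − 5·7 = 119; x* = 5 + 7/12·119/9.2 = 12.5453.
At I' = 300: x* = 18.8859. Change: 18.8859 − 12.5453 = 6.3406.

Δx* = 6.3406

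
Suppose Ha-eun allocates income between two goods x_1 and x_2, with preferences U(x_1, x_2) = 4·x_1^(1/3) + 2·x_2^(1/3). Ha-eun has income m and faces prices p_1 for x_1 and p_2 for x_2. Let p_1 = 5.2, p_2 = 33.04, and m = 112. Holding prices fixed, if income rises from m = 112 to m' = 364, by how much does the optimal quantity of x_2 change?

Δx_2* = 0.9382

Numerically x_2/x_1 = 0.022075, so x_1* = 112/(5.2 + 33.04·0.022075) = 18.8891 and x_2* = 0.022075·18.8891 = 0.417.
At m' = 364: x_2* = 1.3552. Change: 1.3552 − 0.417 = 0.9382.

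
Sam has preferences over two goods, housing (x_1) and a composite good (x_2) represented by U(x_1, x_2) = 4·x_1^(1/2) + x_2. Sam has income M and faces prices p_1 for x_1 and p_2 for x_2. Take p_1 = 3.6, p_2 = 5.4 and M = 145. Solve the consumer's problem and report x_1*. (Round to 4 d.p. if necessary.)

x_1* = 9

Thus x_1* = (2·p_2/p_1)² — independent of M — with the rest of income spent on x_2.
Plugging in: x_1* = (2·5.4/3.6)² = 9.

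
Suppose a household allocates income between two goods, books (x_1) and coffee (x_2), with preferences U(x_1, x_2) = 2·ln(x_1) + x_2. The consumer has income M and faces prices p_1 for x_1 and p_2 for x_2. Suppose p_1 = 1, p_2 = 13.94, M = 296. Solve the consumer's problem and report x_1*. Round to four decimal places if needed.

x_1* = 27.88

Set MRS = p_1/p_2: (2/x_1)/1 = p_1/p_2.
So x_1*(p_1,p_2) = 2·p_2/p_1, independent of income; and x_2* = (M − 2·p_2)/p_2.
At the given prices: x_1* = 2·13.94/1 = 27.88.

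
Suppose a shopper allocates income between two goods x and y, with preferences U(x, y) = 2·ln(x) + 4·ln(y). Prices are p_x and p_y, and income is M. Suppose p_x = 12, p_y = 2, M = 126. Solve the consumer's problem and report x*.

x* = 3.5

Tangency: MRS = (1/2)·y/x = p_x/p_y.
So 2·p_y·y = 4·p_x·x; combined with the budget, a share 1/3 of income goes to x.
Demand: x*(p_x,p_y,M) = 1/3·M/p_x and y* = 2/3·M/p_y.
At p_x=12, p_y=2, M=126: x* = 1/3·126/12 = 3.5.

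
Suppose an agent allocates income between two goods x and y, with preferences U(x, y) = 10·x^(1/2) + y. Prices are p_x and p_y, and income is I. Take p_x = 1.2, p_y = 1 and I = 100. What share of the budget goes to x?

Plugging in: x* = (5·1/1.2)² = 17.3611, y* = 79.1667.
Expenditure on x: 1.2·17.3611 = 20.8333; share = 0.2083.

share on x = 0.2083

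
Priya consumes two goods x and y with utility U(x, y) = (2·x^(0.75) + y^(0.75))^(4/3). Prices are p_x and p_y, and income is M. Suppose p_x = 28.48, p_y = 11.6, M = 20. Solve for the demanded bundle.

From the CES first-order condition, 2·(y/x)^(0.25) = p_x/p_y.
Solve for the ratio: y/x = [(1/2)·p_x/p_y]^(4).
Substitute y = (y/x)·x into the budget: x* = M/(p_x + p_y·(y/x)).
Numerically y/x = 2.270952, so x* = 20/(28.48 + 11.6·2.270952) = 0.3648 and y* = 2.270952·0.3648 = 0.8285.

x* = 0.3648, y* = 0.8285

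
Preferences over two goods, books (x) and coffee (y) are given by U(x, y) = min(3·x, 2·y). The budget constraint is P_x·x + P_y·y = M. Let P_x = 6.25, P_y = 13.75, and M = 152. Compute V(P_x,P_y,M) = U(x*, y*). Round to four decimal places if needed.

V = 16.9674

With perfect complements, no substitution: consume in ratio x:y = 2:3.
Budget: P_x·x + P_y·(3/2)·x = M, so (2·P_x + 3·P_y)·x = 2·M.
Demand: x*(P_x,P_y,M) = 2·M/(2·P_x + 3·P_y), y* = 3·M/(2·P_x + 3·P_y).
Here 2·6.25 + 3·13.75 = 53.75, giving x* = 5.6558 and y* = 8.4837.
Utility at the optimum: U(5.6558, 8.4837) = 16.9674.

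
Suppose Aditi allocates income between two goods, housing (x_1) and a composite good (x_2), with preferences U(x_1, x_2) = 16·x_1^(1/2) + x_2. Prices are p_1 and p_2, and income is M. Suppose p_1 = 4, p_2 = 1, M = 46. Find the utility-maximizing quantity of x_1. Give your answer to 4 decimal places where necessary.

Utility is quasi-linear in x_2; the FOC for x_1 is 8/√x_1 = p_1/p_2.
Thus x_1* = (8·p_2/p_1)² — independent of M — with the rest of income spent on x_2.
Plugging in: x_1* = (8·1/4)² = 4.

x_1* = 4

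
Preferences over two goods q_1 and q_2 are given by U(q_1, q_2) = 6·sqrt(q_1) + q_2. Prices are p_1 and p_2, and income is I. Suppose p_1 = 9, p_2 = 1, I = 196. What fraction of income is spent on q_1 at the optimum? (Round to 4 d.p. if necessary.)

MU_q_1 = 3/√q_1, MU_q_2 = 1. Tangency: 3/√q_1 = p_1/p_2.
Thus q_1* = (3·p_2/p_1)² — independent of I — with the rest of income spent on q_2.
Plugging in: q_1* = (3·1/9)² = 0.1111, q_2* = 195.
Expenditure on q_1: 9·0.1111 = 1; share = 0.0051.

share on q_1 = 0.0051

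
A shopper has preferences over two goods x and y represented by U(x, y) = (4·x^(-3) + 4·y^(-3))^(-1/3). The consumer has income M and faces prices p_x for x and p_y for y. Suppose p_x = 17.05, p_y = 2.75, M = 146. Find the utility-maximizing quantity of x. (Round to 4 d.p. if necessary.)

From the CES first-order condition, (y/x)^(4) = p_x/p_y.
Hence y/x = (p_x/p_y)^(1/(4)), i.e. raised to the 0.25 power.
Substitute y = (y/x)·x into the budget: x* = M/(p_x + p_y·(y/x)).
Numerically y/x = 1.577967, so x* = 146/(17.05 + 2.75·1.577967) = 6.8258.

x* = 6.8258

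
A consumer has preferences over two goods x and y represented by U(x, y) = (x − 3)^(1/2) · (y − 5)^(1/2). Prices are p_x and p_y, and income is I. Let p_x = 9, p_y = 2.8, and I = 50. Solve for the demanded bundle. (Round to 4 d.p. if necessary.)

x* = 3.5, y* = 6.6071

After buying the subsistence bundle (3, 5), a share 0.5 of the remaining income goes to x: x* = 3 + 0.5·(I − 3p_x − 5p_y)/p_x.
Discretionary income = 50 − 3·9 − 5·2.8 = 9; x* = 3 + 0.5·9/9 = 3.5; y* = 5 + 0.5·9/2.8 = 6.6071.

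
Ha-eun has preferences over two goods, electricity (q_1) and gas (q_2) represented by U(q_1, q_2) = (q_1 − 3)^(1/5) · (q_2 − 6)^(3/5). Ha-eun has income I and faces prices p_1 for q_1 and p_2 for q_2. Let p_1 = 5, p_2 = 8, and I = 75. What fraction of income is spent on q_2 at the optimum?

MRS = (1/3)·(q_2−6)/(q_1−3). Tangency with p_1/p_2 gives q_2−6 = 3·(p_1/p_2)·(q_1−3).
After buying the subsistence bundle (3, 6), a share 0.25 of the remaining income goes to q_1: q_1* = 3 + 0.25·(I − 3p_1 − 6p_2)/p_1.
Discretionary income = 75 − 3·5 − 6·8 = 12; q_1* = 3 + 0.25·12/5 = 3.6; q_2* = 6 + 0.75·12/8 = 7.125.
Expenditure on q_2: 8·7.125 = 57; share = 0.76.

share on q_2 = 0.76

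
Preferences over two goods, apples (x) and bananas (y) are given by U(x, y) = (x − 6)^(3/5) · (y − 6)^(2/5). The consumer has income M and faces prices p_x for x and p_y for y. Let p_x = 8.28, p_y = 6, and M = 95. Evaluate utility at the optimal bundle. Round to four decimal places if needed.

V = 0.6532

Let x' = x−6, y' = y−6. MRS = (3/2)·y'/x' = p_x/p_y.
After buying the subsistence bundle (6, 6), a share 0.6 of the remaining income goes to x: x* = 6 + 0.6·(M − 6p_x − 6p_y)/p_x.
Discretionary income = 95 − 6·8.28 − 6·6 = 9.32; x* = 6 + 0.6·9.32/8.28 = 6.6754; y* = 6 + 0.4·9.32/6 = 6.6213.
Utility at the optimum: U(6.6754, 6.6213) = 0.6532.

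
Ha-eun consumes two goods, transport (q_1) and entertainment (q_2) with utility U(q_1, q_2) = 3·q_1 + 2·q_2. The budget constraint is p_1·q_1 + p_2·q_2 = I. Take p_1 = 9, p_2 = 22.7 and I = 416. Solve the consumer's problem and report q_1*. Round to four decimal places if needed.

q_1* = 46.2222

q_1 gives more utility per dollar, so spend all income on q_1: q_1* = I/p_1, q_2* = 0.
Numerically: q_1* = 46.2222, q_2* = 0.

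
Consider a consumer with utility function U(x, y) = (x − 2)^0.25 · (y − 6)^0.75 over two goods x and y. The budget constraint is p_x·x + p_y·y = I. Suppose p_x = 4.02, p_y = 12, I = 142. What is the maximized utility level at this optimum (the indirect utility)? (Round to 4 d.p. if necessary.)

MRS = (1/3)·(y−6)/(x−2). Tangency with p_x/p_y gives y−6 = 3·(p_x/p_y)·(x−2).
Substituting into the budget: x* = 2 + 0.25·(I − 2·p_x − 6·p_y)/p_x, and y* = 6 + 0.75·(…)/p_y.
Discretionary income = 142 − 2·4.02 − 6·12 = 61.96; x* = 2 + 0.25·61.96/4.02 = 5.8532; y* = 6 + 0.75·61.96/12 = 9.8725.
Utility at the optimum: U(5.8532, 9.8725) = 3.8677.

V = 3.8677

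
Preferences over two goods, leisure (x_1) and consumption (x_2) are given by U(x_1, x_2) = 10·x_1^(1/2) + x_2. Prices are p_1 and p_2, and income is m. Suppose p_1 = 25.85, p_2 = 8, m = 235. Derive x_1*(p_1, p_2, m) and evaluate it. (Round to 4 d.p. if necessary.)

Utility is quasi-linear in x_2; the FOC for x_1 is 5/√x_1 = p_1/p_2.
Thus x_1* = (5·p_2/p_1)² — independent of m — with the rest of income spent on x_2.
Plugging in: x_1* = (5·8/25.85)² = 2.3944.

x_1* = 2.3944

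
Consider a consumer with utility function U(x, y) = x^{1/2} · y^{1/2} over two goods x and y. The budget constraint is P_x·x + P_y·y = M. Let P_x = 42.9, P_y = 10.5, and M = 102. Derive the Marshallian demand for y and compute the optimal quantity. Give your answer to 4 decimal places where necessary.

y* = 4.8571

Tangency: MRS = y/x = P_x/P_y.
Rearranging, P_y·y = P_x·x. Substituting into the budget gives P_x·x·(1 + 1) = M.
Demand: x*(P_x,P_y,M) = 0.5·M/P_x and y* = 0.5·M/P_y.
At P_x=42.9, P_y=10.5, M=102: y* = 0.5·102/10.5 = 4.8571.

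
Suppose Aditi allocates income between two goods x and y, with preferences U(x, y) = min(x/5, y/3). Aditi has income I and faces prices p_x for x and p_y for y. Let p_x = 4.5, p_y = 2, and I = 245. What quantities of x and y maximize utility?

With perfect complements, no substitution: consume in ratio x:y = 5:3.
Budget: p_x·x + p_y·(3/5)·x = I, so (5·p_x + 3·p_y)·x = 5·I.
Demand: x*(p_x,p_y,I) = 5·I/(5·p_x + 3·p_y), y* = 3·I/(5·p_x + 3·p_y).
Here 5·4.5 + 3·2 = 28.5, giving x* = 42.9825 and y* = 25.7895.

x* = 42.9825, y* = 25.7895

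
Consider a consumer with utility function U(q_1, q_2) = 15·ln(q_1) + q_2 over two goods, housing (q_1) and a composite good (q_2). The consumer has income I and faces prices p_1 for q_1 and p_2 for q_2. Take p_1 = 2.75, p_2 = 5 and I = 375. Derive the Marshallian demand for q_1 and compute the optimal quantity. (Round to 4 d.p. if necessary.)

q_1* = 27.2727

MU_q_1 = 15/q_1, MU_q_2 = 1. Tangency: 15/q_1 = p_1/p_2.
So q_1*(p_1,p_2) = 15·p_2/p_1, independent of income; and q_2* = (I − 15·p_2)/p_2.
At the given prices: q_1* = 15·5/2.75 = 27.2727.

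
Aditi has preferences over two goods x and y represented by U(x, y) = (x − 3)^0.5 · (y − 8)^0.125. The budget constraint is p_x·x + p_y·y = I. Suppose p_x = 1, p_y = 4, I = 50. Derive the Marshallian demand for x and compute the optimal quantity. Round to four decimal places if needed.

x* = 15

Let x' = x−3, y' = y−8. MRS = 4·y'/x' = p_x/p_y.
After buying the subsistence bundle (3, 8), a share 0.8 of the remaining income goes to x: x* = 3 + 0.8·(I − 3p_x − 8p_y)/p_x.
Discretionary income = 50 − 3·1 − 8·4 = 15; x* = 3 + 0.8·15/1 = 15.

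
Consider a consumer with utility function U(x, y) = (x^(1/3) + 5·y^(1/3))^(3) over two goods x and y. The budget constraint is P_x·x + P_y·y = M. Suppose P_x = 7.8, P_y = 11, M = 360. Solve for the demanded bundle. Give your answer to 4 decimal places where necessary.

x* = 4.4316, y* = 29.5849

From the CES first-order condition, (1/5)·(y/x)^(2/3) = P_x/P_y.
Solve for the ratio: y/x = [5·P_x/P_y]^(1.5).
Substitute y = (y/x)·x into the budget: x* = M/(P_x + P_y·(y/x)).
Numerically y/x = 6.67587, so x* = 360/(7.8 + 11·6.67587) = 4.4316 and y* = 6.67587·4.4316 = 29.5849.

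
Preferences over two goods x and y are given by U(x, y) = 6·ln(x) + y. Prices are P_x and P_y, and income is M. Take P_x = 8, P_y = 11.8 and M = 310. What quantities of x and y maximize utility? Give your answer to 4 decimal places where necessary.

x* = 8.85, y* = 20.2712

So x*(P_x,P_y) = 6·P_y/P_x, independent of income; and y* = (M − 6·P_y)/P_y.
At the given prices: x* = 6·11.8/8 = 8.85, and y* = 20.2712.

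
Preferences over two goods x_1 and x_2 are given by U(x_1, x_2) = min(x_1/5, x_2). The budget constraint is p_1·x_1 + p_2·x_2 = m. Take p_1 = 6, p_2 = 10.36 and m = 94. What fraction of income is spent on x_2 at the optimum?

With perfect complements, no substitution: consume in ratio x_1:x_2 = 5:1.
Budget: p_1·x_1 + p_2·(1/5)·x_1 = m, so (5·p_1 + p_2)·x_1 = 5·m.
Demand: x_1*(p_1,p_2,m) = 5·m/(5·p_1 + p_2), x_2* = m/(5·p_1 + p_2).
Here 5·6 + 10.36 = 40.36, giving x_1* = 11.6452 and x_2* = 2.329.
Expenditure on x_2: 10.36·2.329 = 24.1288; share = 0.2567.

share on x_2 = 0.2567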